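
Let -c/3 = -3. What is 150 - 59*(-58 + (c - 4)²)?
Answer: 2097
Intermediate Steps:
c = 9 (c = -3*(-3) = 9)
150 - 59*(-58 + (c - 4)²) = 150 - 59*(-58 + (9 - 4)²) = 150 - 59*(-58 + 5²) = 150 - 59*(-58 + 25) = 150 - 59*(-33) = 150 + 1947 = 2097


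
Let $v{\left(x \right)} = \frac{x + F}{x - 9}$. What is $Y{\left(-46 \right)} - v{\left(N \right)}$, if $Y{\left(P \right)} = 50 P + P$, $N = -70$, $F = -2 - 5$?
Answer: $- \frac{185411}{79} \approx -2347.0$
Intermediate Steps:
$F = -7$ ($F = -2 - 5 = -7$)
$Y{\left(P \right)} = 51 P$
$v{\left(x \right)} = \frac{-7 + x}{-9 + x}$ ($v{\left(x \right)} = \frac{x - 7}{x - 9} = \frac{-7 + x}{-9 + x}$)
$Y{\left(-46 \right)} - v{\left(N \right)} = 51 \left(-46\right) - \frac{-7 - 70}{-9 - 70} = -2346 - \frac{1}{-79} \left(-77\right) = -2346 - \left(- \frac{1}{79}\right) \left(-77\right) = -2346 - \frac{77}{79} = - \frac{185411}{79}$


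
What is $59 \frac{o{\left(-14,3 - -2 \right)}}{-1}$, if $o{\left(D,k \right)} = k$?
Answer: $-295$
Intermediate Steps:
$59 \frac{o{\left(-14,3 - -2 \right)}}{-1} = 59 \frac{3 - -2}{-1} = 59 \left(3 + 2\right) \left(-1\right) = 59 \cdot 5 \left(-1\right) = 59 \left(-5\right) = -295$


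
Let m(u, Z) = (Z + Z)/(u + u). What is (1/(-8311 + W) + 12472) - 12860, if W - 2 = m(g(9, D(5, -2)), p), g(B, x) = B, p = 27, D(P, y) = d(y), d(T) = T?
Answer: -3222729/8306 ≈ -388.00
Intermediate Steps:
D(P, y) = y
m(u, Z) = Z/u (m(u, Z) = (2*Z)/((2*u)) = (2*Z)*(1/(2*u)) = Z/u)
W = 5 (W = 2 + 27/9 = 2 + 27*(⅑) = 2 + 3 = 5)
(1/(-8311 + W) + 12472) - 12860 = (1/(-8311 + 5) + 12472) - 12860 = (1/(-8306) + 12472) - 12860 = (-1/8306 + 12472) - 12860 = 103592431/8306 - 12860 = -3222729/8306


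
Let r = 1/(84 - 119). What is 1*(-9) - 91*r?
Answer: -32/5 ≈ -6.4000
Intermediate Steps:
r = -1/35 (r = 1/(-35) = -1/35 ≈ -0.028571)
1*(-9) - 91*r = 1*(-9) - 91*(-1/35) = -9 + 13/5 = -32/5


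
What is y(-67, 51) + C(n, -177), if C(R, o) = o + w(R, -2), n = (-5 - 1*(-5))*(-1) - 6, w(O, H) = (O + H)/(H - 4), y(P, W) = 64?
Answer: -335/3 ≈ -111.67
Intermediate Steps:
w(O, H) = (H + O)/(-4 + H)
n = -6 (n = (-5 + 5)*(-1) - 6 = 0*(-1) - 6 = 0 - 6 = -6)
C(R, o) = ⅓ + o - R/6 (C(R, o) = o + (-2 + R)/(-4 - 2) = o + (-2 + R)/(-6) = o - (-2 + R)/6 = o + (⅓ - R/6) = ⅓ + o - R/6)
y(-67, 51) + C(n, -177) = 64 + (⅓ - 177 - ⅙*(-6)) = 64 + (⅓ - 177 + 1) = 64 - 527/3 = -335/3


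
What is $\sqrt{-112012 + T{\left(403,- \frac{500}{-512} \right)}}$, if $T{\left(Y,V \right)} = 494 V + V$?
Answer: $\frac{i \sqrt{28551322}}{16} \approx 333.96 i$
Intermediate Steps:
$T{\left(Y,V \right)} = 495 V$
$\sqrt{-112012 + T{\left(403,- \frac{500}{-512} \right)}} = \sqrt{-112012 + 495 \left(- \frac{500}{-512}\right)} = \sqrt{-112012 + 495 \left(\left(-500\right) \left(- \frac{1}{512}\right)\right)} = \sqrt{-112012 + 495 \cdot \frac{125}{128}} = \sqrt{-112012 + \frac{61875}{128}} = \sqrt{- \frac{14275661}{128}} = \frac{i \sqrt{28551322}}{16}$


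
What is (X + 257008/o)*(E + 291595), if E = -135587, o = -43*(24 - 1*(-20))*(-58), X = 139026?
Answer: 297515332222144/13717 ≈ 2.1690e+10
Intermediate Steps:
o = 109736 (o = -43*(24 + 20)*(-58) = -43*44*(-58) = -1892*(-58) = 109736)
(X + 257008/o)*(E + 291595) = (139026 + 257008/109736)*(-135587 + 291595) = (139026 + 257008*(1/109736))*156008 = (139026 + 32126/13717)*156008 = (1907051768/13717)*156008 = 297515332222144/13717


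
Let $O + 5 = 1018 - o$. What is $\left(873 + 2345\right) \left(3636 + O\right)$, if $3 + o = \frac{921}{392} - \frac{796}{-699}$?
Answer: $\frac{2049430612645}{137004} \approx 1.4959 \cdot 10^{7}$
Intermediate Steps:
$o = \frac{133787}{274008}$ ($o = -3 + \left(\frac{921}{392} - \frac{796}{-699}\right) = -3 + \left(921 \cdot \frac{1}{392} - - \frac{796}{699}\right) = -3 + \left(\frac{921}{392} + \frac{796}{699}\right) = -3 + \frac{955811}{274008} = \frac{133787}{274008} \approx 0.48826$)
$O = \frac{277436317}{274008}$ ($O = -5 + \left(1018 - \frac{133787}{274008}\right) = -5 + \frac{278806357}{274008} = \frac{277436317}{274008} \approx 1012.5$)
$\left(873 + 2345\right) \left(3636 + O\right) = \left(873 + 2345\right) \left(3636 + \frac{277436317}{274008}\right) = 3218 \cdot \frac{1273729405}{274008} = \frac{2049430612645}{137004}$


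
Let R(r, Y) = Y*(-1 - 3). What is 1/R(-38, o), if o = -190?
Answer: 1/760 ≈ 0.0013158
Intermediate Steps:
R(r, Y) = -4*Y (R(r, Y) = Y*(-4) = -4*Y)
1/R(-38, o) = 1/(-4*(-190)) = 1/760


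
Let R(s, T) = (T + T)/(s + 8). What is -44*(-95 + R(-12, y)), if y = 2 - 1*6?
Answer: 4092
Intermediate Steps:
y = -4 (y = 2 - 6 = -4)
R(s, T) = 2*T/(8 + s) (R(s, T) = (2*T)/(8 + s) = 2*T/(8 + s))
-44*(-95 + R(-12, y)) = -44*(-95 + 2*(-4)/(8 - 12)) = -44*(-95 + 2*(-4)/(-4)) = -44*(-95 + 2*(-4)*(-¼)) = -44*(-95 + 2) = -44*(-93) = 4092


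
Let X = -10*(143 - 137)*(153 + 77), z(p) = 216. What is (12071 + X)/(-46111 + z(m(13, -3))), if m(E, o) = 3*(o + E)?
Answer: 1729/45895 ≈ 0.037673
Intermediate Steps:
m(E, o) = 3*E + 3*o (m(E, o) = 3*(E + o) = 3*E + 3*o)
X = -13800 (X = -60*230 = -10*1380 = -13800)
(12071 + X)/(-46111 + z(m(13, -3))) = (12071 - 13800)/(-46111 + 216) = -1729/(-45895) = -1729*(-1/45895) = 1729/45895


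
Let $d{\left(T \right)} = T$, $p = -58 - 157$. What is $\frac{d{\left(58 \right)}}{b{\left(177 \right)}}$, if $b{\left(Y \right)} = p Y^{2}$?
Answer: $- \frac{58}{6735735} \approx -8.6108 \cdot 10^{-6}$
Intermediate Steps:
$p = -215$ ($p = -58 - 157 = -215$)
$b{\left(Y \right)} = - 215 Y^{2}$
$\frac{d{\left(58 \right)}}{b{\left(177 \right)}} = \frac{58}{\left(-215\right) 177^{2}} = \frac{58}{\left(-215\right) 31329} = \frac{58}{-6735735} = 58 \left(- \frac{1}{6735735}\right) = - \frac{58}{6735735}$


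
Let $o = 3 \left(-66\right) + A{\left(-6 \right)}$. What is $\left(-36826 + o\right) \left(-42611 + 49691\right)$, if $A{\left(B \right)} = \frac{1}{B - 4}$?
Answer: $-262130628$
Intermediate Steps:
$A{\left(B \right)} = \frac{1}{-4 + B}$
$o = - \frac{1981}{10}$ ($o = 3 \left(-66\right) + \frac{1}{-4 - 6} = -198 + \frac{1}{-10} = -198 - \frac{1}{10} = - \frac{1981}{10} \approx -198.1$)
$\left(-36826 + o\right) \left(-42611 + 49691\right) = \left(-36826 - \frac{1981}{10}\right) \left(-42611 + 49691\right) = \left(- \frac{370241}{10}\right) 7080 = -262130628$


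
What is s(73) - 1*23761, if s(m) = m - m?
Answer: -23761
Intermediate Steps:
s(m) = 0
s(73) - 1*23761 = 0 - 1*23761 = 0 - 23761 = -23761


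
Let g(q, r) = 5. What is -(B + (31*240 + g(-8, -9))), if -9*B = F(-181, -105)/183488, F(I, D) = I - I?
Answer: -7445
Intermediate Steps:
F(I, D) = 0
B = 0 (B = -0/183488 = -⅑*0 = 0)
-(B + (31*240 + g(-8, -9))) = -(0 + (31*240 + 5)) = -(0 + (7440 + 5)) = -(0 + 7445) = -1*7445 = -7445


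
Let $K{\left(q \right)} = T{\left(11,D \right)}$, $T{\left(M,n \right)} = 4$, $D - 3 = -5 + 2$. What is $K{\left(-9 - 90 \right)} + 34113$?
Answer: $34117$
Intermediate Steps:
$D = 0$ ($D = 3 + \left(-5 + 2\right) = 3 - 3 = 0$)
$K{\left(q \right)} = 4$
$K{\left(-9 - 90 \right)} + 34113 = 4 + 34113 = 34117$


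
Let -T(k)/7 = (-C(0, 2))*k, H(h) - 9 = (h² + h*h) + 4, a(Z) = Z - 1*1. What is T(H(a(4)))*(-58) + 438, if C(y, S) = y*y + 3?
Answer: -37320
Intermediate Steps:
a(Z) = -1 + Z (a(Z) = Z - 1 = -1 + Z)
C(y, S) = 3 + y² (C(y, S) = y² + 3 = 3 + y²)
H(h) = 13 + 2*h² (H(h) = 9 + ((h² + h*h) + 4) = 9 + ((h² + h²) + 4) = 9 + (2*h² + 4) = 9 + (4 + 2*h²) = 13 + 2*h²)
T(k) = 21*k (T(k) = -7*(-(3 + 0²))*k = -7*(-(3 + 0))*k = -7*(-1*3)*k = -(-21)*k = 21*k)
T(H(a(4)))*(-58) + 438 = (21*(13 + 2*(-1 + 4)²))*(-58) + 438 = (21*(13 + 2*3²))*(-58) + 438 = (21*(13 + 2*9))*(-58) + 438 = (21*(13 + 18))*(-58) + 438 = (21*31)*(-58) + 438 = 651*(-58) + 438 = -37758 + 438 = -37320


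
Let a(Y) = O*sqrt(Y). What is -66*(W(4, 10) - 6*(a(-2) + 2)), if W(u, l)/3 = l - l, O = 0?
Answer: 792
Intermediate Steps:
W(u, l) = 0 (W(u, l) = 3*(l - l) = 3*0 = 0)
a(Y) = 0 (a(Y) = 0*sqrt(Y) = 0)
-66*(W(4, 10) - 6*(a(-2) + 2)) = -66*(0 - 6*(0 + 2)) = -66*(0 - 6*2) = -66*(0 - 12) = -66*(-12) = 792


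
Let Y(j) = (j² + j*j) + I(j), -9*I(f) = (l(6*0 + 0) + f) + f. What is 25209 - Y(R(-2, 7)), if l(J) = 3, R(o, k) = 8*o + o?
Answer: 73672/3 ≈ 24557.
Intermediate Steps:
R(o, k) = 9*o
I(f) = -⅓ - 2*f/9 (I(f) = -((3 + f) + f)/9 = -(3 + 2*f)/9 = -⅓ - 2*f/9)
Y(j) = -⅓ + 2*j² - 2*j/9 (Y(j) = (j² + j*j) + (-⅓ - 2*j/9) = (j² + j²) + (-⅓ - 2*j/9) = 2*j² + (-⅓ - 2*j/9) = -⅓ + 2*j² - 2*j/9)
25209 - Y(R(-2, 7)) = 25209 - (-⅓ + 2*(9*(-2))² - 2*(-2)) = 25209 - (-⅓ + 2*(-18)² - 2/9*(-18)) = 25209 - (-⅓ + 2*324 + 4) = 25209 - (-⅓ + 648 + 4) = 25209 - 1*1955/3 = 25209 - 1955/3 = 73672/3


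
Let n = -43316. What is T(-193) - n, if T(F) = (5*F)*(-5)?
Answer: 48141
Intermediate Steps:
T(F) = -25*F
T(-193) - n = -25*(-193) - 1*(-43316) = 4825 + 43316 = 48141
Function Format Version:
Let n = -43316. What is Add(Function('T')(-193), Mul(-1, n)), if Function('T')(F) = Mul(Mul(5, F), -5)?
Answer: 48141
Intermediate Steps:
Function('T')(F) = Mul(-25, F)
Add(Function('T')(-193), Mul(-1, n)) = Add(Mul(-25, -193), Mul(-1, -43316)) = Add(4825, 43316) = 48141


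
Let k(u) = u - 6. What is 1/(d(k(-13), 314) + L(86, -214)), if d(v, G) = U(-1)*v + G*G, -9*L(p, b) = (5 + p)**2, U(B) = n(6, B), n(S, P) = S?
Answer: 9/878057 ≈ 1.0250e-5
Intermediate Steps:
U(B) = 6
L(p, b) = -(5 + p)**2/9
k(u) = -6 + u
d(v, G) = G**2 + 6*v (d(v, G) = 6*v + G*G = 6*v + G**2 = G**2 + 6*v)
1/(d(k(-13), 314) + L(86, -214)) = 1/((314**2 + 6*(-6 - 13)) - (5 + 86)**2/9) = 1/((98596 + 6*(-19)) - 1/9*91**2) = 1/((98596 - 114) - 1/9*8281) = 1/(98482 - 8281/9) = 1/(878057/9) = 9/878057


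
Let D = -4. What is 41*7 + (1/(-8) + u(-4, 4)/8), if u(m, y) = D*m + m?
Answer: 2307/8 ≈ 288.38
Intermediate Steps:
u(m, y) = -3*m (u(m, y) = -4*m + m = -3*m)
41*7 + (1/(-8) + u(-4, 4)/8) = 41*7 + (1/(-8) - 3*(-4)/8) = 287 + (1*(-1/8) + 12*(1/8)) = 287 + (-1/8 + 3/2) = 287 + 11/8 = 2307/8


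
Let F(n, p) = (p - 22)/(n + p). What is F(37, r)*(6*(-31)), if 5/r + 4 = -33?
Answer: 2457/22 ≈ 111.68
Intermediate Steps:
r = -5/37 (r = 5/(-4 - 33) = 5/(-37) = 5*(-1/37) = -5/37 ≈ -0.13514)
F(n, p) = (-22 + p)/(n + p)
F(37, r)*(6*(-31)) = ((-22 - 5/37)/(37 - 5/37))*(6*(-31)) = (-819/37/(1364/37))*(-186) = ((37/1364)*(-819/37))*(-186) = -819/1364*(-186) = 2457/22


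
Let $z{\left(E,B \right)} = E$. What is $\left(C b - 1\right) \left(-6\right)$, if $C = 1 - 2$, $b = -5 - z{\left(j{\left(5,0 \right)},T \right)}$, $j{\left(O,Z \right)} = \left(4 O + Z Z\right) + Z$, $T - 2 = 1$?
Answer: $-144$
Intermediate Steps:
$T = 3$ ($T = 2 + 1 = 3$)
$j{\left(O,Z \right)} = Z + Z^{2} + 4 O$ ($j{\left(O,Z \right)} = \left(4 O + Z^{2}\right) + Z = \left(Z^{2} + 4 O\right) + Z = Z + Z^{2} + 4 O$)
$b = -25$ ($b = -5 - \left(0 + 0^{2} + 4 \cdot 5\right) = -5 - \left(0 + 0 + 20\right) = -5 - 20 = -25$)
$C = -1$ ($C = 1 - 2 = -1$)
$\left(C b - 1\right) \left(-6\right) = \left(\left(-1\right) \left(-25\right) - 1\right) \left(-6\right) = \left(25 - 1\right) \left(-6\right) = 24 \left(-6\right) = -144$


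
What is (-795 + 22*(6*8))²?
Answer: 68121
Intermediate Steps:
(-795 + 22*(6*8))² = (-795 + 22*48)² = (-795 + 1056)² = 261² = 68121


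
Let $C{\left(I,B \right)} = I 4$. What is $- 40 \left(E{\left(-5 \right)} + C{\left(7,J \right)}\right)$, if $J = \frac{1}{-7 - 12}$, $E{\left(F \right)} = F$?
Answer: $-920$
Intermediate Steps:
$J = - \frac{1}{19}$ ($J = \frac{1}{-19} = - \frac{1}{19} \approx -0.052632$)
$C{\left(I,B \right)} = 4 I$
$- 40 \left(E{\left(-5 \right)} + C{\left(7,J \right)}\right) = - 40 \left(-5 + 4 \cdot 7\right) = - 40 \left(-5 + 28\right) = \left(-40\right) 23 = -920$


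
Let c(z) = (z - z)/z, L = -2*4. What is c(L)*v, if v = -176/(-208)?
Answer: 0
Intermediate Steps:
v = 11/13 (v = -176*(-1/208) = 11/13 ≈ 0.84615)
L = -8
c(z) = 0 (c(z) = 0/z = 0)
c(L)*v = 0*(11/13) = 0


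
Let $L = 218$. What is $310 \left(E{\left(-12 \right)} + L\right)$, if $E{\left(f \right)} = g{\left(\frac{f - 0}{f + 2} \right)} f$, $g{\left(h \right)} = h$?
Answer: $63116$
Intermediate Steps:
$E{\left(f \right)} = \frac{f^{2}}{2 + f}$ ($E{\left(f \right)} = \frac{f - 0}{f + 2} f = \frac{f + 0}{2 + f} f = \frac{f}{2 + f} f = \frac{f^{2}}{2 + f}$)
$310 \left(E{\left(-12 \right)} + L\right) = 310 \left(\frac{\left(-12\right)^{2}}{2 - 12} + 218\right) = 310 \left(\frac{144}{-10} + 218\right) = 310 \left(144 \left(- \frac{1}{10}\right) + 218\right) = 310 \left(- \frac{72}{5} + 218\right) = 310 \cdot \frac{1018}{5} = 63116$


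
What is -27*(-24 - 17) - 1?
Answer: 1106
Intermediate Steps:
-27*(-24 - 17) - 1 = -27*(-41) - 1 = 1107 - 1 = 1106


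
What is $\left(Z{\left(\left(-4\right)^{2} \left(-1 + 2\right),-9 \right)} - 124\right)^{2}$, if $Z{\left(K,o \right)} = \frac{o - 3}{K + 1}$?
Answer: $\frac{4494400}{289} \approx 15552.0$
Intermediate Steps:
$Z{\left(K,o \right)} = \frac{-3 + o}{1 + K}$
$\left(Z{\left(\left(-4\right)^{2} \left(-1 + 2\right),-9 \right)} - 124\right)^{2} = \left(\frac{-3 - 9}{1 + \left(-4\right)^{2} \left(-1 + 2\right)} - 124\right)^{2} = \left(\frac{1}{1 + 16 \cdot 1} \left(-12\right) - 124\right)^{2} = \left(\frac{1}{1 + 16} \left(-12\right) - 124\right)^{2} = \left(\frac{1}{17} \left(-12\right) - 124\right)^{2} = \left(- \frac{12}{17} - 124\right)^{2} = \left(- \frac{2120}{17}\right)^{2} = \frac{4494400}{289}$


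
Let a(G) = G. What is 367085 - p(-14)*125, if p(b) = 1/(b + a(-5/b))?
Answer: 70114985/191 ≈ 3.6709e+5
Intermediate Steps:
p(b) = 1/(b - 5/b)
367085 - p(-14)*125 = 367085 - (-14/(-5 + (-14)**2))*125 = 367085 - (-14/(-5 + 196))*125 = 367085 - (-14/191)*125 = 367085 - (-14*1/191)*125 = 367085 - (-14)*125/191 = 367085 - 1*(-1750/191) = 367085 + 1750/191 = 70114985/191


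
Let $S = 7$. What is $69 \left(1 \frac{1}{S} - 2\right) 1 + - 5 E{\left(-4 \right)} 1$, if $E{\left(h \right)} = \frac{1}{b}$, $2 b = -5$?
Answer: $- \frac{883}{7} \approx -126.14$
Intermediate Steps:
$b = - \frac{5}{2}$ ($b = \frac{1}{2} \left(-5\right) = - \frac{5}{2} \approx -2.5$)
$E{\left(h \right)} = - \frac{2}{5}$ ($E{\left(h \right)} = \frac{1}{- \frac{5}{2}} = - \frac{2}{5}$)
$69 \left(1 \frac{1}{S} - 2\right) 1 + - 5 E{\left(-4 \right)} 1 = 69 \left(1 \cdot \frac{1}{7} - 2\right) 1 + \left(-5\right) \left(- \frac{2}{5}\right) 1 = 69 \left(1 \cdot \frac{1}{7} - 2\right) 1 + 2 \cdot 1 = 69 \left(\frac{1}{7} - 2\right) 1 + 2 = 69 \left(\left(- \frac{13}{7}\right) 1\right) + 2 = 69 \left(- \frac{13}{7}\right) + 2 = - \frac{897}{7} + 2 = - \frac{883}{7}$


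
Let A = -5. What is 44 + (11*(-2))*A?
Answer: 154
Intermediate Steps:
44 + (11*(-2))*A = 44 + (11*(-2))*(-5) = 44 - 22*(-5) = 44 + 110 = 154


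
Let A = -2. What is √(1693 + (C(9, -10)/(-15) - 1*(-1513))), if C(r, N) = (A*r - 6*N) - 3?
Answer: √80085/5 ≈ 56.599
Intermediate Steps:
C(r, N) = -3 - 6*N - 2*r (C(r, N) = (-2*r - 6*N) - 3 = (-6*N - 2*r) - 3 = -3 - 6*N - 2*r)
√(1693 + (C(9, -10)/(-15) - 1*(-1513))) = √(1693 + ((-3 - 6*(-10) - 2*9)/(-15) - 1*(-1513))) = √(1693 + (-(-3 + 60 - 18)/15 + 1513)) = √(1693 + (-1/15*39 + 1513)) = √(1693 + (-13/5 + 1513)) = √(1693 + 7552/5) = √(16017/5) = √80085/5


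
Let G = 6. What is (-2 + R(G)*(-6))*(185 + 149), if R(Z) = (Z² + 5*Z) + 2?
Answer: -136940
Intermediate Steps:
R(Z) = 2 + Z² + 5*Z
(-2 + R(G)*(-6))*(185 + 149) = (-2 + (2 + 6² + 5*6)*(-6))*(185 + 149) = (-2 + (2 + 36 + 30)*(-6))*334 = (-2 + 68*(-6))*334 = (-2 - 408)*334 = -410*334 = -136940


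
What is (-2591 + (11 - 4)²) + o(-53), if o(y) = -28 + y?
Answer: -2623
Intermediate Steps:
(-2591 + (11 - 4)²) + o(-53) = (-2591 + (11 - 4)²) + (-28 - 53) = (-2591 + 7²) - 81 = (-2591 + 49) - 81 = -2542 - 81 = -2623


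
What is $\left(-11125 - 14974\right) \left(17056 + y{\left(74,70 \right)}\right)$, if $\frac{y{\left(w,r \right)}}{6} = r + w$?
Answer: $-467694080$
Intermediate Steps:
$y{\left(w,r \right)} = 6 r + 6 w$ ($y{\left(w,r \right)} = 6 \left(r + w\right) = 6 r + 6 w$)
$\left(-11125 - 14974\right) \left(17056 + y{\left(74,70 \right)}\right) = \left(-11125 - 14974\right) \left(17056 + \left(6 \cdot 70 + 6 \cdot 74\right)\right) = - 26099 \left(17056 + \left(420 + 444\right)\right) = - 26099 \left(17056 + 864\right) = \left(-26099\right) 17920 = -467694080$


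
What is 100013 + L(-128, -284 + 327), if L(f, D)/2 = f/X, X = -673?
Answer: 67309005/673 ≈ 1.0001e+5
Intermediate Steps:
L(f, D) = -2*f/673 (L(f, D) = 2*(f/(-673)) = 2*(f*(-1/673)) = 2*(-f/673) = -2*f/673)
100013 + L(-128, -284 + 327) = 100013 - 2/673*(-128) = 100013 + 256/673 = 67309005/673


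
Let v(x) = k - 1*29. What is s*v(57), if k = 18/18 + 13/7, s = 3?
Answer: -549/7 ≈ -78.429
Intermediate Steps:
k = 20/7 (k = 18*(1/18) + 13*(⅐) = 1 + 13/7 = 20/7 ≈ 2.8571)
v(x) = -183/7 (v(x) = 20/7 - 1*29 = 20/7 - 29 = -183/7)
s*v(57) = 3*(-183/7) = -549/7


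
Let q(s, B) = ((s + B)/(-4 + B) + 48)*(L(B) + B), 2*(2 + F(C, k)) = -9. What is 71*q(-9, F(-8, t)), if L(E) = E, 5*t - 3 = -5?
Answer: -958997/21 ≈ -45667.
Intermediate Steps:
t = -⅖ (t = ⅗ + (⅕)*(-5) = ⅗ - 1 = -⅖ ≈ -0.40000)
F(C, k) = -13/2 (F(C, k) = -2 + (½)*(-9) = -2 - 9/2 = -13/2)
q(s, B) = 2*B*(48 + (B + s)/(-4 + B)) (q(s, B) = ((s + B)/(-4 + B) + 48)*(B + B) = ((B + s)/(-4 + B) + 48)*(2*B) = (48 + (B + s)/(-4 + B))*(2*B) = 2*B*(48 + (B + s)/(-4 + B)))
71*q(-9, F(-8, t)) = 71*(2*(-13/2)*(-192 - 9 + 49*(-13/2))/(-4 - 13/2)) = 71*(2*(-13/2)*(-192 - 9 - 637/2)/(-21/2)) = 71*(2*(-13/2)*(-2/21)*(-1039/2)) = 71*(-13507/21) = -958997/21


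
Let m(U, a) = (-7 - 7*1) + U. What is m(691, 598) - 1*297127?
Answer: -296450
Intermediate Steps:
m(U, a) = -14 + U (m(U, a) = (-7 - 7) + U = -14 + U)
m(691, 598) - 1*297127 = (-14 + 691) - 1*297127 = 677 - 297127 = -296450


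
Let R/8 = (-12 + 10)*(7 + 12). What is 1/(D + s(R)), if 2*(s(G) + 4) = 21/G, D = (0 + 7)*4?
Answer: 608/14571 ≈ 0.041727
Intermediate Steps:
R = -304 (R = 8*((-12 + 10)*(7 + 12)) = 8*(-2*19) = 8*(-38) = -304)
D = 28 (D = 7*4 = 28)
s(G) = -4 + 21/(2*G) (s(G) = -4 + (21/G)/2 = -4 + 21/(2*G))
1/(D + s(R)) = 1/(28 + (-4 + (21/2)/(-304))) = 1/(28 + (-4 + (21/2)*(-1/304))) = 1/(28 + (-4 - 21/608)) = 1/(28 - 2453/608) = 1/(14571/608) = 608/14571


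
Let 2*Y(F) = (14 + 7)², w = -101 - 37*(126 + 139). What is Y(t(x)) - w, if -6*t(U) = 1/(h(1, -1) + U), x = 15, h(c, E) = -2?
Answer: 20253/2 ≈ 10127.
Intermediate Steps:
t(U) = -1/(6*(-2 + U))
w = -9906 (w = -101 - 37*265 = -101 - 9805 = -9906)
Y(F) = 441/2 (Y(F) = (14 + 7)²/2 = (½)*21² = (½)*441 = 441/2)
Y(t(x)) - w = 441/2 - 1*(-9906) = 441/2 + 9906 = 20253/2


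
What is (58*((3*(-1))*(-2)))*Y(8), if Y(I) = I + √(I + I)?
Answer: 4176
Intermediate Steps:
Y(I) = I + √2*√I (Y(I) = I + √(2*I) = I + √2*√I)
(58*((3*(-1))*(-2)))*Y(8) = (58*((3*(-1))*(-2)))*(8 + √2*√8) = (58*(-3*(-2)))*(8 + √2*(2*√2)) = (58*6)*(8 + 4) = 348*12 = 4176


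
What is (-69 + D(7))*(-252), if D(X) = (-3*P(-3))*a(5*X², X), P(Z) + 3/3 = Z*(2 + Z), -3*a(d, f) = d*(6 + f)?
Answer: -1587852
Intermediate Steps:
a(d, f) = -d*(6 + f)/3
P(Z) = -1 + Z*(2 + Z)
D(X) = 10*X²*(6 + X) (D(X) = (-3*(-1 + (-3)² + 2*(-3)))*(-5*X²*(6 + X)/3) = (-3*(-1 + 9 - 6))*(-5*X²*(6 + X)/3) = (-3*2)*(-5*X²*(6 + X)/3) = -(-10)*X²*(6 + X) = 10*X²*(6 + X))
(-69 + D(7))*(-252) = (-69 + 10*7²*(6 + 7))*(-252) = (-69 + 10*49*13)*(-252) = (-69 + 6370)*(-252) = 6301*(-252) = -1587852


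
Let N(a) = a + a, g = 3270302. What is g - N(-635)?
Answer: 3271572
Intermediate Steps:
N(a) = 2*a
g - N(-635) = 3270302 - 2*(-635) = 3270302 - 1*(-1270) = 3270302 + 1270 = 3271572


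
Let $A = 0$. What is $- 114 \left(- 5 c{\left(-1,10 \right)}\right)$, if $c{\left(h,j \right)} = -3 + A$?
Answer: $-1710$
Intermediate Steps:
$c{\left(h,j \right)} = -3$ ($c{\left(h,j \right)} = -3 + 0 = -3$)
$- 114 \left(- 5 c{\left(-1,10 \right)}\right) = - 114 \left(\left(-5\right) \left(-3\right)\right) = \left(-114\right) 15 = -1710$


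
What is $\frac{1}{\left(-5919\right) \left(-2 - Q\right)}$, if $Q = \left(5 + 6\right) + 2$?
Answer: $\frac{1}{88785} \approx 1.1263 \cdot 10^{-5}$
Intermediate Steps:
$Q = 13$ ($Q = 11 + 2 = 13$)
$\frac{1}{\left(-5919\right) \left(-2 - Q\right)} = \frac{1}{\left(-5919\right) \left(-2 - 13\right)} = \frac{1}{\left(-5919\right) \left(-15\right)} = \frac{1}{88785}$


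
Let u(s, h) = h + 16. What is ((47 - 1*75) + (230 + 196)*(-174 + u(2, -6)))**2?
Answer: 4884891664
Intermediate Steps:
u(s, h) = 16 + h
((47 - 1*75) + (230 + 196)*(-174 + u(2, -6)))**2 = ((47 - 1*75) + (230 + 196)*(-174 + (16 - 6)))**2 = ((47 - 75) + 426*(-174 + 10))**2 = (-28 + 426*(-164))**2 = (-28 - 69864)**2 = (-69892)**2 = 4884891664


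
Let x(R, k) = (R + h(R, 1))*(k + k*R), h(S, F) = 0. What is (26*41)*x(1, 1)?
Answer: 2132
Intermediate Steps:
x(R, k) = R*(k + R*k) (x(R, k) = (R + 0)*(k + k*R) = R*(k + R*k))
(26*41)*x(1, 1) = (26*41)*(1*1*(1 + 1)) = 1066*(1*1*2) = 1066*2 = 2132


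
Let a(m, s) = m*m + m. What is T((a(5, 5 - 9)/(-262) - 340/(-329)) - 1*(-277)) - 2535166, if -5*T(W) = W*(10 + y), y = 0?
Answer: -109287075490/43099 ≈ -2.5357e+6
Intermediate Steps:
a(m, s) = m + m² (a(m, s) = m² + m = m + m²)
T(W) = -2*W (T(W) = -W*(10 + 0)/5 = -W*10/5 = -2*W)
T((a(5, 5 - 9)/(-262) - 340/(-329)) - 1*(-277)) - 2535166 = -2*(((5*(1 + 5))/(-262) - 340/(-329)) - 1*(-277)) - 2535166 = -2*(((5*6)*(-1/262) - 340*(-1/329)) + 277) - 2535166 = -2*((30*(-1/262) + 340/329) + 277) - 2535166 = -2*((-15/131 + 340/329) + 277) - 2535166 = -2*(39605/43099 + 277) - 2535166 = -2*11978028/43099 - 2535166 = -23956056/43099 - 2535166 = -109287075490/43099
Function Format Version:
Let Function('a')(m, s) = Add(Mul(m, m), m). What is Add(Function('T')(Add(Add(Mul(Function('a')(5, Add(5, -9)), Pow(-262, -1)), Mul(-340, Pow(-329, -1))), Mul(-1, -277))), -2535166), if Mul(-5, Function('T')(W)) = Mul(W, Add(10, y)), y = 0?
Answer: Rational(-109287075490, 43099) ≈ -2.5357e+6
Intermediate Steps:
Function('a')(m, s) = Add(m, Pow(m, 2)) (Function('a')(m, s) = Add(Pow(m, 2), m) = Add(m, Pow(m, 2)))
Function('T')(W) = Mul(-2, W) (Function('T')(W) = Mul(Rational(-1, 5), Mul(W, Add(10, 0))) = Mul(Rational(-1, 5), Mul(W, 10)) = Mul(Rational(-1, 5), Mul(10, W)) = Mul(-2, W))
Add(Function('T')(Add(Add(Mul(Function('a')(5, Add(5, -9)), Pow(-262, -1)), Mul(-340, Pow(-329, -1))), Mul(-1, -277))), -2535166) = Add(Mul(-2, Add(Add(Mul(Mul(5, Add(1, 5)), Pow(-262, -1)), Mul(-340, Pow(-329, -1))), Mul(-1, -277))), -2535166) = Add(Mul(-2, Add(Add(Mul(Mul(5, 6), Rational(-1, 262)), Mul(-340, Rational(-1, 329))), 277)), -2535166) = Add(Mul(-2, Add(Add(Mul(30, Rational(-1, 262)), Rational(340, 329)), 277)), -2535166) = Add(Mul(-2, Add(Add(Rational(-15, 131), Rational(340, 329)), 277)), -2535166) = Add(Mul(-2, Add(Rational(39605, 43099), 277)), -2535166) = Add(Mul(-2, Rational(11978028, 43099)), -2535166) = Add(Rational(-23956056, 43099), -2535166) = Rational(-109287075490, 43099)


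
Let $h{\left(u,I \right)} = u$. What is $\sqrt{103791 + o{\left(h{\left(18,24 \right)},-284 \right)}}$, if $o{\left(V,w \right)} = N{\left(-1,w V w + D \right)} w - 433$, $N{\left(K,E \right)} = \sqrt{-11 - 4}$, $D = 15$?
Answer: $\sqrt{103358 - 284 i \sqrt{15}} \approx 321.5 - 1.711 i$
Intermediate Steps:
$N{\left(K,E \right)} = i \sqrt{15}$ ($N{\left(K,E \right)} = \sqrt{-15} = i \sqrt{15}$)
$o{\left(V,w \right)} = -433 + i w \sqrt{15}$ ($o{\left(V,w \right)} = i \sqrt{15} w - 433 = i w \sqrt{15} - 433 = -433 + i w \sqrt{15}$)
$\sqrt{103791 + o{\left(h{\left(18,24 \right)},-284 \right)}} = \sqrt{103791 - \left(433 - i \left(-284\right) \sqrt{15}\right)} = \sqrt{103791 - \left(433 + 284 i \sqrt{15}\right)} = \sqrt{103358 - 284 i \sqrt{15}}$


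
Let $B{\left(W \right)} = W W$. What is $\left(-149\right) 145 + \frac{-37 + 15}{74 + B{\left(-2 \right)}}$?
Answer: $- \frac{842606}{39} \approx -21605.0$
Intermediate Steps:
$B{\left(W \right)} = W^{2}$
$\left(-149\right) 145 + \frac{-37 + 15}{74 + B{\left(-2 \right)}} = \left(-149\right) 145 + \frac{-37 + 15}{74 + \left(-2\right)^{2}} = -21605 - \frac{22}{74 + 4} = -21605 - \frac{22}{78} = -21605 - \frac{11}{39} = - \frac{842606}{39}$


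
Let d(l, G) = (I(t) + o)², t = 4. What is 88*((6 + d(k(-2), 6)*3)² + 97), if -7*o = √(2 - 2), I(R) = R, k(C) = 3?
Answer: 265144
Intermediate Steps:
o = 0 (o = -√(2 - 2)/7 = -√0/7 = -⅐*0 = 0)
d(l, G) = 16 (d(l, G) = (4 + 0)² = 4² = 16)
88*((6 + d(k(-2), 6)*3)² + 97) = 88*((6 + 16*3)² + 97) = 88*((6 + 48)² + 97) = 88*(54² + 97) = 88*(2916 + 97) = 88*3013 = 265144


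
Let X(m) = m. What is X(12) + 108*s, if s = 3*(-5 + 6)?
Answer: 336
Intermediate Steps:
s = 3 (s = 3*1 = 3)
X(12) + 108*s = 12 + 108*3 = 12 + 324 = 336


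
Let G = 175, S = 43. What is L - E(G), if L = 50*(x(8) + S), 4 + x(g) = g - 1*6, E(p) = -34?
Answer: 2084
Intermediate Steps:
x(g) = -10 + g (x(g) = -4 + (g - 1*6) = -4 + (g - 6) = -4 + (-6 + g) = -10 + g)
L = 2050 (L = 50*((-10 + 8) + 43) = 50*(-2 + 43) = 50*41 = 2050)
L - E(G) = 2050 - 1*(-34) = 2050 + 34 = 2084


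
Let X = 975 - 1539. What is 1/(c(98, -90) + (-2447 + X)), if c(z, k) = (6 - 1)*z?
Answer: -1/2521 ≈ -0.00039667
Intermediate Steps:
c(z, k) = 5*z
X = -564
1/(c(98, -90) + (-2447 + X)) = 1/(5*98 + (-2447 - 564)) = 1/(490 - 3011) = 1/(-2521) = -1/2521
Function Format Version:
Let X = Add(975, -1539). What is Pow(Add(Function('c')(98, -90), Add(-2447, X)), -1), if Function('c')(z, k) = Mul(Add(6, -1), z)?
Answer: Rational(-1, 2521) ≈ -0.00039667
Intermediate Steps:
Function('c')(z, k) = Mul(5, z)
X = -564
Pow(Add(Function('c')(98, -90), Add(-2447, X)), -1) = Pow(Add(Mul(5, 98), Add(-2447, -564)), -1) = Pow(Add(490, -3011), -1) = Pow(-2521, -1) = Rational(-1, 2521)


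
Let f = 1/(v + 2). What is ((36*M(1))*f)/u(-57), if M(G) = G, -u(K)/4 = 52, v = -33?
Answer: 9/1612 ≈ 0.0055831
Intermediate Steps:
u(K) = -208 (u(K) = -4*52 = -208)
f = -1/31 (f = 1/(-33 + 2) = 1/(-31) = -1/31 ≈ -0.032258)
((36*M(1))*f)/u(-57) = ((36*1)*(-1/31))/(-208) = (36*(-1/31))*(-1/208) = -36/31*(-1/208) = 9/1612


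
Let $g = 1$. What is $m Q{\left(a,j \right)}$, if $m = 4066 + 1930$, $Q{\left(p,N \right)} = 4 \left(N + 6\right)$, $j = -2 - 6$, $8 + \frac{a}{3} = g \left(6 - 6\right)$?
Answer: $-47968$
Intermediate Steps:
$a = -24$ ($a = -24 + 3 \cdot 1 \left(6 - 6\right) = -24 + 3 \cdot 1 \cdot 0 = -24 + 3 \cdot 0 = -24 + 0 = -24$)
$j = -8$ ($j = -2 - 6 = -8$)
$Q{\left(p,N \right)} = 24 + 4 N$ ($Q{\left(p,N \right)} = 4 \left(6 + N\right) = 24 + 4 N$)
$m = 5996$
$m Q{\left(a,j \right)} = 5996 \left(24 + 4 \left(-8\right)\right) = 5996 \left(24 - 32\right) = 5996 \left(-8\right) = -47968$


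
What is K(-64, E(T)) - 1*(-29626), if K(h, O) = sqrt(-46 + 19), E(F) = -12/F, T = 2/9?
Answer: 29626 + 3*I*sqrt(3) ≈ 29626.0 + 5.1962*I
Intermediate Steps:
T = 2/9 (T = 2*(1/9) = 2/9 ≈ 0.22222)
K(h, O) = 3*I*sqrt(3) (K(h, O) = sqrt(-27) = 3*I*sqrt(3))
K(-64, E(T)) - 1*(-29626) = 3*I*sqrt(3) - 1*(-29626) = 3*I*sqrt(3) + 29626 = 29626 + 3*I*sqrt(3)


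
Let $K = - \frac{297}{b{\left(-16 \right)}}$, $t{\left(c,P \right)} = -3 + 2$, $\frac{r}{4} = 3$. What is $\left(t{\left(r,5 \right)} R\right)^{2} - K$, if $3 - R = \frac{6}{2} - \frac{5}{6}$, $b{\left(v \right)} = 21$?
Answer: $\frac{3739}{252} \approx 14.837$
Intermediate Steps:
$r = 12$ ($r = 4 \cdot 3 = 12$)
$R = \frac{5}{6}$ ($R = 3 - \left(\frac{6}{2} - \frac{5}{6}\right) = 3 - \left(6 \cdot \frac{1}{2} - \frac{5}{6}\right) = 3 - \left(3 - \frac{5}{6}\right) = 3 - \frac{13}{6} = \frac{5}{6} \approx 0.83333$)
$t{\left(c,P \right)} = -1$
$K = - \frac{99}{7}$ ($K = - \frac{297}{21} = \left(-297\right) \frac{1}{21} = - \frac{99}{7} \approx -14.143$)
$\left(t{\left(r,5 \right)} R\right)^{2} - K = \left(\left(-1\right) \frac{5}{6}\right)^{2} - - \frac{99}{7} = \left(- \frac{5}{6}\right)^{2} + \frac{99}{7} = \frac{25}{36} + \frac{99}{7} = \frac{3739}{252}$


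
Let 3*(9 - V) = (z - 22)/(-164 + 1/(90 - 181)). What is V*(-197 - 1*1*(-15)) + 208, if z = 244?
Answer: -22568338/14925 ≈ -1512.1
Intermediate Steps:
V = 141059/14925 (V = 9 - (244 - 22)/(3*(-164 + 1/(90 - 181))) = 9 - 74/(-164 + 1/(-91)) = 9 - 74/(-164 - 1/91) = 9 - 74/(-14925/91) = 9 - 74*(-91)/14925 = 9 - ⅓*(-6734/4975) = 9 + 6734/14925 = 141059/14925 ≈ 9.4512)
V*(-197 - 1*1*(-15)) + 208 = 141059*(-197 - 1*1*(-15))/14925 + 208 = 141059*(-197 - (-15))/14925 + 208 = 141059*(-197 - 1*(-15))/14925 + 208 = 141059*(-197 + 15)/14925 + 208 = (141059/14925)*(-182) + 208 = -25672738/14925 + 208 = -22568338/14925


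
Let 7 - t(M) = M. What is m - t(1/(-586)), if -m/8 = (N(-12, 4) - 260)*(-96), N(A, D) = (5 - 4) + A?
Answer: -121967111/586 ≈ -2.0814e+5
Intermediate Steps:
t(M) = 7 - M
N(A, D) = 1 + A
m = -208128 (m = -8*((1 - 12) - 260)*(-96) = -8*(-11 - 260)*(-96) = -(-2168)*(-96) = -8*26016 = -208128)
m - t(1/(-586)) = -208128 - (7 - 1/(-586)) = -208128 - (7 - 1*(-1/586)) = -208128 - (7 + 1/586) = -208128 - 1*4103/586 = -208128 - 4103/586 = -121967111/586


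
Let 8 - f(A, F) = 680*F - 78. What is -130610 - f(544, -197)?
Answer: -264656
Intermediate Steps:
f(A, F) = 86 - 680*F (f(A, F) = 8 - (680*F - 78) = 8 - (-78 + 680*F) = 8 + (78 - 680*F) = 86 - 680*F)
-130610 - f(544, -197) = -130610 - (86 - 680*(-197)) = -130610 - (86 + 133960) = -130610 - 1*134046 = -130610 - 134046 = -264656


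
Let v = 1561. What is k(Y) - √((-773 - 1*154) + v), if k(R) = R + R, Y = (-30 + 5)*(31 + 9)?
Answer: -2000 - √634 ≈ -2025.2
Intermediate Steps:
Y = -1000 (Y = -25*40 = -1000)
k(R) = 2*R
k(Y) - √((-773 - 1*154) + v) = 2*(-1000) - √((-773 - 1*154) + 1561) = -2000 - √((-773 - 154) + 1561) = -2000 - √(-927 + 1561) = -2000 - √634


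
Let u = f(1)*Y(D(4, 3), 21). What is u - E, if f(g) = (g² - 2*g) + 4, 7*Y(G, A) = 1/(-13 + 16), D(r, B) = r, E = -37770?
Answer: 264391/7 ≈ 37770.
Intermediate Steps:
Y(G, A) = 1/21 (Y(G, A) = 1/(7*(-13 + 16)) = (⅐)/3 = (⅐)*(⅓) = 1/21)
f(g) = 4 + g² - 2*g
u = ⅐ (u = (4 + 1² - 2*1)*(1/21) = (4 + 1 - 2)*(1/21) = 3*(1/21) = ⅐ ≈ 0.14286)
u - E = ⅐ - 1*(-37770) = ⅐ + 37770 = 264391/7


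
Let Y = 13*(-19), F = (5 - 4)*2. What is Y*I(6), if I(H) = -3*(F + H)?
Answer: 5928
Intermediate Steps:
F = 2 (F = 1*2 = 2)
Y = -247
I(H) = -6 - 3*H (I(H) = -3*(2 + H) = -6 - 3*H)
Y*I(6) = -247*(-6 - 3*6) = -247*(-6 - 18) = -247*(-24) = 5928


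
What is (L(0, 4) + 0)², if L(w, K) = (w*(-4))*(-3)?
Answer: 0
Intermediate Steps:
L(w, K) = 12*w (L(w, K) = -4*w*(-3) = 12*w)
(L(0, 4) + 0)² = (12*0 + 0)² = (0 + 0)² = 0² = 0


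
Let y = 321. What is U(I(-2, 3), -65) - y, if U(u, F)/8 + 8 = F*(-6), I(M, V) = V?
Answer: 2735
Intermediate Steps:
U(u, F) = -64 - 48*F (U(u, F) = -64 + 8*(F*(-6)) = -64 + 8*(-6*F) = -64 - 48*F)
U(I(-2, 3), -65) - y = (-64 - 48*(-65)) - 1*321 = (-64 + 3120) - 321 = 3056 - 321 = 2735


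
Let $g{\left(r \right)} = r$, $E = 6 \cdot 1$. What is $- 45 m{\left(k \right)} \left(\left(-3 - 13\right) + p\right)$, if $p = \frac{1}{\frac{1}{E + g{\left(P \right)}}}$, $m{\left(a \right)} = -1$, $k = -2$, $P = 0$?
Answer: $-450$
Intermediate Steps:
$E = 6$
$p = 6$ ($p = \frac{1}{\frac{1}{6 + 0}} = \frac{1}{\frac{1}{6}} = 6$)
$- 45 m{\left(k \right)} \left(\left(-3 - 13\right) + p\right) = \left(-45\right) \left(-1\right) \left(\left(-3 - 13\right) + 6\right) = 45 \left(-16 + 6\right) = 45 \left(-10\right) = -450$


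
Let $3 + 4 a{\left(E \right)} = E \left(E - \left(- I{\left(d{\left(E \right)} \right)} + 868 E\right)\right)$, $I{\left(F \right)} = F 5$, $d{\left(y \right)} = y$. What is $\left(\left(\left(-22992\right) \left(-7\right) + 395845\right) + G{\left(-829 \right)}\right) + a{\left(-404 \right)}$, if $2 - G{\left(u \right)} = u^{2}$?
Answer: $- \frac{141213995}{4} \approx -3.5303 \cdot 10^{7}$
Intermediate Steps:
$I{\left(F \right)} = 5 F$
$G{\left(u \right)} = 2 - u^{2}$
$a{\left(E \right)} = - \frac{3}{4} - \frac{431 E^{2}}{2}$ ($a{\left(E \right)} = - \frac{3}{4} + \frac{E \left(E + \left(5 E - 868 E\right)\right)}{4} = - \frac{3}{4} + \frac{E \left(E - 863 E\right)}{4} = - \frac{3}{4} + \frac{E \left(- 862 E\right)}{4} = - \frac{3}{4} + \frac{\left(-862\right) E^{2}}{4} = - \frac{3}{4} - \frac{431 E^{2}}{2}$)
$\left(\left(\left(-22992\right) \left(-7\right) + 395845\right) + G{\left(-829 \right)}\right) + a{\left(-404 \right)} = \left(\left(\left(-22992\right) \left(-7\right) + 395845\right) + \left(2 - \left(-829\right)^{2}\right)\right) - \left(\frac{3}{4} + \frac{431 \left(-404\right)^{2}}{2}\right) = \left(\left(160944 + 395845\right) + \left(2 - 687241\right)\right) - \frac{140692195}{4} = \left(556789 + \left(2 - 687241\right)\right) - \frac{140692195}{4} = \left(556789 - 687239\right) - \frac{140692195}{4} = -130450 - \frac{140692195}{4} = - \frac{141213995}{4}$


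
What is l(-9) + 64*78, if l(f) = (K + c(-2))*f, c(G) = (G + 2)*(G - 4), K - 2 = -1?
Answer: 4983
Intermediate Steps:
K = 1 (K = 2 - 1 = 1)
c(G) = (-4 + G)*(2 + G) (c(G) = (2 + G)*(-4 + G) = (-4 + G)*(2 + G))
l(f) = f (l(f) = (1 + (-8 + (-2)² - 2*(-2)))*f = (1 + (-8 + 4 + 4))*f = (1 + 0)*f = 1*f = f)
l(-9) + 64*78 = -9 + 64*78 = -9 + 4992 = 4983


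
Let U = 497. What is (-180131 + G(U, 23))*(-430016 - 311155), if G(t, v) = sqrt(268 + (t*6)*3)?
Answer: 133507873401 - 741171*sqrt(9214) ≈ 1.3344e+11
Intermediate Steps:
G(t, v) = sqrt(268 + 18*t) (G(t, v) = sqrt(268 + (6*t)*3) = sqrt(268 + 18*t))
(-180131 + G(U, 23))*(-430016 - 311155) = (-180131 + sqrt(268 + 18*497))*(-430016 - 311155) = (-180131 + sqrt(268 + 8946))*(-741171) = (-180131 + sqrt(9214))*(-741171) = 133507873401 - 741171*sqrt(9214)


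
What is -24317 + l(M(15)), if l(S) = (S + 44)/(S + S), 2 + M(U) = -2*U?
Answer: -389075/16 ≈ -24317.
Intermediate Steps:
M(U) = -2 - 2*U
l(S) = (44 + S)/(2*S) (l(S) = (44 + S)/((2*S)) = (44 + S)*(1/(2*S)) = (44 + S)/(2*S))
-24317 + l(M(15)) = -24317 + (44 + (-2 - 2*15))/(2*(-2 - 2*15)) = -24317 + (44 + (-2 - 30))/(2*(-2 - 30)) = -24317 + (1/2)*(44 - 32)/(-32) = -24317 + (1/2)*(-1/32)*12 = -24317 - 3/16 = -389075/16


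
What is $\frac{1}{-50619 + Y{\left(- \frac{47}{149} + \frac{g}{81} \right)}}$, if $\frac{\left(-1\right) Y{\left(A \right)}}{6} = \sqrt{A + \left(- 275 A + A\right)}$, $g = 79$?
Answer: $- \frac{22626693}{1145343471863} + \frac{4 i \sqrt{80987907}}{1145343471863} \approx -1.9755 \cdot 10^{-5} + 3.1429 \cdot 10^{-8} i$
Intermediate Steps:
$Y{\left(A \right)} = - 6 \sqrt{273} \sqrt{- A}$ ($Y{\left(A \right)} = - 6 \sqrt{A + \left(- 275 A + A\right)} = - 6 \sqrt{A - 274 A} = - 6 \sqrt{- 273 A} = - 6 \sqrt{273} \sqrt{- A}$)
$\frac{1}{-50619 + Y{\left(- \frac{47}{149} + \frac{g}{81} \right)}} = \frac{1}{-50619 - 6 \sqrt{273} \sqrt{- (- \frac{47}{149} + \frac{79}{81})}} = \frac{1}{-50619 - 6 \sqrt{273} \sqrt{\left(-1\right) \frac{7964}{12069}}} = \frac{1}{-50619 - 6 \sqrt{273} \sqrt{- \frac{7964}{12069}}} = \frac{1}{-50619 - 6 \sqrt{273} \frac{2 i \sqrt{296659}}{1341}} = \frac{1}{-50619 - \frac{4 i \sqrt{80987907}}{447}}$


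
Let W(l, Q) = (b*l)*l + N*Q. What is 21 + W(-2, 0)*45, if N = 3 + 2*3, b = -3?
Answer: -519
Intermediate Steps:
N = 9 (N = 3 + 6 = 9)
W(l, Q) = -3*l² + 9*Q (W(l, Q) = (-3*l)*l + 9*Q = -3*l² + 9*Q)
21 + W(-2, 0)*45 = 21 + (-3*(-2)² + 9*0)*45 = 21 + (-3*4 + 0)*45 = 21 + (-12 + 0)*45 = 21 - 12*45 = 21 - 540 = -519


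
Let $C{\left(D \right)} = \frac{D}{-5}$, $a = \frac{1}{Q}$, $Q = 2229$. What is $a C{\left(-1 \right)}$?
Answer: $\frac{1}{11145} \approx 8.9726 \cdot 10^{-5}$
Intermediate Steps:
$a = \frac{1}{2229} \approx 0.00044863$
$C{\left(D \right)} = - \frac{D}{5}$ ($C{\left(D \right)} = D \left(- \frac{1}{5}\right) = - \frac{D}{5}$)
$a C{\left(-1 \right)} = \frac{\left(- \frac{1}{5}\right) \left(-1\right)}{2229} = \frac{1}{2229} \cdot \frac{1}{5} = \frac{1}{11145}$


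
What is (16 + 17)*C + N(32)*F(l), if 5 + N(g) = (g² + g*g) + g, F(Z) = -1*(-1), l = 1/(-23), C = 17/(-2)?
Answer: 3589/2 ≈ 1794.5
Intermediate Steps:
C = -17/2 (C = 17*(-½) = -17/2 ≈ -8.5000)
l = -1/23 ≈ -0.043478
F(Z) = 1
N(g) = -5 + g + 2*g² (N(g) = -5 + ((g² + g*g) + g) = -5 + ((g² + g²) + g) = -5 + (2*g² + g) = -5 + (g + 2*g²) = -5 + g + 2*g²)
(16 + 17)*C + N(32)*F(l) = (16 + 17)*(-17/2) + (-5 + 32 + 2*32²)*1 = 33*(-17/2) + (-5 + 32 + 2*1024)*1 = -561/2 + (-5 + 32 + 2048)*1 = -561/2 + 2075*1 = -561/2 + 2075 = 3589/2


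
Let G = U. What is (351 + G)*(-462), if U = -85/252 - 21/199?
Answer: -193377151/1194 ≈ -1.6196e+5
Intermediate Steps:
U = -22207/50148 (U = -85*1/252 - 21*1/199 = -85/252 - 21/199 = -22207/50148 ≈ -0.44283)
G = -22207/50148 ≈ -0.44283
(351 + G)*(-462) = (351 - 22207/50148)*(-462) = (17579741/50148)*(-462) = -193377151/1194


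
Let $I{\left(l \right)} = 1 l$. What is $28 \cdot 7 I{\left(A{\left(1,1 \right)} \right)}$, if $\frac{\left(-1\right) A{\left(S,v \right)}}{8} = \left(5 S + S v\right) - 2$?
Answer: $-6272$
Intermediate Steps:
$A{\left(S,v \right)} = 16 - 40 S - 8 S v$ ($A{\left(S,v \right)} = - 8 \left(\left(5 S + S v\right) - 2\right) = - 8 \left(-2 + 5 S + S v\right) = 16 - 40 S - 8 S v$)
$I{\left(l \right)} = l$
$28 \cdot 7 I{\left(A{\left(1,1 \right)} \right)} = 28 \cdot 7 \left(16 - 40 - 8 \cdot 1\right) = 196 \left(16 - 40 - 8\right) = 196 \left(-32\right) = -6272$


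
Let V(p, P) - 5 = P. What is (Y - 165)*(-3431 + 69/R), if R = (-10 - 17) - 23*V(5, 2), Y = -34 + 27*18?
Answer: -185142839/188 ≈ -9.8480e+5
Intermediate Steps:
V(p, P) = 5 + P
Y = 452 (Y = -34 + 486 = 452)
R = -188 (R = (-10 - 17) - 23*(5 + 2) = -27 - 23*7 = -27 - 161 = -188)
(Y - 165)*(-3431 + 69/R) = (452 - 165)*(-3431 + 69/(-188)) = 287*(-3431 + 69*(-1/188)) = 287*(-3431 - 69/188) = 287*(-645097/188) = -185142839/188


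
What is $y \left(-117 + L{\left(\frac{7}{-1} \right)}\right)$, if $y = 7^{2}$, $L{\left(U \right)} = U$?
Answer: $-6076$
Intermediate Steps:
$y = 49$
$y \left(-117 + L{\left(\frac{7}{-1} \right)}\right) = 49 \left(-117 + \frac{7}{-1}\right) = 49 \left(-117 + 7 \left(-1\right)\right) = 49 \left(-117 - 7\right) = 49 \left(-124\right) = -6076$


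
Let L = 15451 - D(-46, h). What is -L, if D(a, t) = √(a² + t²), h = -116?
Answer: -15451 + 2*√3893 ≈ -15326.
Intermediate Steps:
L = 15451 - 2*√3893 (L = 15451 - √((-46)² + (-116)²) = 15451 - √(2116 + 13456) = 15451 - √15572 = 15451 - 2*√3893 ≈ 15326.)
-L = -(15451 - 2*√3893) = -15451 + 2*√3893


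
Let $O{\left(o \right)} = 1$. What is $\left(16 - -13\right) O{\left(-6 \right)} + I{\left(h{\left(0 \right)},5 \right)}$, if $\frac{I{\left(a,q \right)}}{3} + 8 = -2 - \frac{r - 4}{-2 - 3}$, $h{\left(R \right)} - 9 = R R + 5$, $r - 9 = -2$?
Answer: $\frac{4}{5} \approx 0.8$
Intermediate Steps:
$r = 7$ ($r = 9 - 2 = 7$)
$h{\left(R \right)} = 14 + R^{2}$ ($h{\left(R \right)} = 9 + \left(R R + 5\right) = 9 + \left(R^{2} + 5\right) = 9 + \left(5 + R^{2}\right) = 14 + R^{2}$)
$I{\left(a,q \right)} = - \frac{141}{5}$ ($I{\left(a,q \right)} = -24 + 3 \left(-2 - \frac{7 - 4}{-2 - 3}\right) = -24 + 3 \left(-2 - \frac{3}{-5}\right) = -24 + 3 \left(-2 - 3 \left(- \frac{1}{5}\right)\right) = -24 + 3 \left(-2 - - \frac{3}{5}\right) = -24 + 3 \left(-2 + \frac{3}{5}\right) = -24 + 3 \left(- \frac{7}{5}\right) = -24 - \frac{21}{5} = - \frac{141}{5}$)
$\left(16 - -13\right) O{\left(-6 \right)} + I{\left(h{\left(0 \right)},5 \right)} = \left(16 - -13\right) 1 - \frac{141}{5} = \left(16 + 13\right) 1 - \frac{141}{5} = 29 \cdot 1 - \frac{141}{5} = 29 - \frac{141}{5} = \frac{4}{5}$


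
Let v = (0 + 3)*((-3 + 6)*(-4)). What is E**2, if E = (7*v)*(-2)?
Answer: 254016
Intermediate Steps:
v = -36 (v = 3*(3*(-4)) = 3*(-12) = -36)
E = 504 (E = (7*(-36))*(-2) = -252*(-2) = 504)
E**2 = 504**2 = 254016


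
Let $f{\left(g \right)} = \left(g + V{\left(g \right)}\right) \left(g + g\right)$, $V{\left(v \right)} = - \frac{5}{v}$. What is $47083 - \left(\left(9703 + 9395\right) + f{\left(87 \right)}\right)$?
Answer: $12857$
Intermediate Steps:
$f{\left(g \right)} = 2 g \left(g - \frac{5}{g}\right)$ ($f{\left(g \right)} = \left(g - \frac{5}{g}\right) \left(g + g\right) = \left(g - \frac{5}{g}\right) 2 g = 2 g \left(g - \frac{5}{g}\right)$)
$47083 - \left(\left(9703 + 9395\right) + f{\left(87 \right)}\right) = 47083 - \left(\left(9703 + 9395\right) - \left(10 - 2 \cdot 87^{2}\right)\right) = 47083 - \left(19098 + \left(-10 + 2 \cdot 7569\right)\right) = 47083 - \left(19098 + \left(-10 + 15138\right)\right) = 47083 - \left(19098 + 15128\right) = 47083 - 34226 = 12857$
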